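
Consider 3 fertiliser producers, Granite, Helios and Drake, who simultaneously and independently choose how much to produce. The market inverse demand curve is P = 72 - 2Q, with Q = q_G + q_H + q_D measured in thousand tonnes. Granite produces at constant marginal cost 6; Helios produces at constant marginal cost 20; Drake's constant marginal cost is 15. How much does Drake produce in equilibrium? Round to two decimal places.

6.63

Granite's profit: π_G = (72 - 2Q)q_G - (6q_G). Setting ∂π_G/∂q_G = 0: 66 - 4q_G - 2(q_H + q_D) = 0.
Helios's first-order condition: 52 - 4q_H - 2(q_G + q_D) = 0.
Drake's profit: π_D = (72 - 2Q)q_D - (15q_D). Setting ∂π_D/∂q_D = 0: 57 - 4q_D - 2(q_G + q_H) = 0.
Adding the 3 conditions: 175 − 4Q − 4Q = 0, i.e. Q = 175/8.
Back-substituting: q_G = (66 − 175/4)/2 = 89/8, q_H = (52 − 175/4)/2 = 33/8, q_D = (57 − 175/4)/2 = 53/8.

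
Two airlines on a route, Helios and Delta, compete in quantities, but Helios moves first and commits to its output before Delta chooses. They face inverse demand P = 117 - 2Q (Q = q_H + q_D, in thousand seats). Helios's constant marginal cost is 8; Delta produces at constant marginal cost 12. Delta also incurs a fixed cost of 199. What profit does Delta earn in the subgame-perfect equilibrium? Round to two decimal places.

The follower Delta best-responds to any q_H: π_D = (117 - 2Q)q_D - 12q_D.
∂π_D/∂q_D = 105 - 2q_H - 4q_D = 0 gives the reaction function q_D = (105 - 2q_H)/4.
The leader anticipates this reaction. Substituting into P = 117 - 2Q gives P = 129/2 - q_H, so π_H = (129/2 - q_H)q_H - 8q_H.
Leader FOC: 113/2 - 2q_H = 0, so q_H = 113/4.
Then q_D = (105 - 2·(113/4))/4 = 97/8.
Price P = 117 - 2·(323/8) = 145/4.
Delta's profit: (145/4 - 12)·(97/8) - 199 = 95.0313.

95.03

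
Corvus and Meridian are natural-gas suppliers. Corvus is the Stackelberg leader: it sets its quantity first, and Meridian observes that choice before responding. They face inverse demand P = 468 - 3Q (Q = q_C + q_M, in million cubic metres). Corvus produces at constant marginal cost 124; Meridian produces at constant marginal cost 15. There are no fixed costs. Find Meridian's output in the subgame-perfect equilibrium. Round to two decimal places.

55.92

The follower Meridian best-responds to any q_C: π_M = (468 - 3Q)q_M - 15q_M.
Setting the follower's marginal profit to zero, 453 - 3q_C - 6q_M = 0, i.e. q_M = (453 - 3q_C)/6.
The leader anticipates this reaction. Substituting into P = 468 - 3Q gives P = 483/2 - (3/2)q_C, so π_C = (483/2 - (3/2)q_C)q_C - 124q_C.
Leader FOC: 235/2 - 3q_C = 0, so q_C = 235/6.
Then q_M = (453 - 3·(235/6))/6 = 671/12.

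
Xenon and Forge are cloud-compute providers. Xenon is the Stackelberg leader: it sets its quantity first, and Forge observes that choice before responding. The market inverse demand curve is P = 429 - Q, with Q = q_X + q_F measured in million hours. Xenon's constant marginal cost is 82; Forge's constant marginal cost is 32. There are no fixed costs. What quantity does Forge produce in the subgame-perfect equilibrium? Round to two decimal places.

The follower Forge best-responds to any q_X: π_F = (429 - Q)q_F - 32q_F.
Follower FOC: 397 - q_X - 2q_F = 0, so q_F(q_X) = (397 - q_X)/2.
The leader anticipates this reaction. Substituting into P = 429 - Q gives P = 461/2 - (1/2)q_X, so π_X = (461/2 - (1/2)q_X)q_X - 82q_X.
Maximising: ∂π_X/∂q_X = 297/2 - q_X = 0, giving q_X = 297/2.
Then q_F = (397 - 297/2)/2 = 497/4.

124.25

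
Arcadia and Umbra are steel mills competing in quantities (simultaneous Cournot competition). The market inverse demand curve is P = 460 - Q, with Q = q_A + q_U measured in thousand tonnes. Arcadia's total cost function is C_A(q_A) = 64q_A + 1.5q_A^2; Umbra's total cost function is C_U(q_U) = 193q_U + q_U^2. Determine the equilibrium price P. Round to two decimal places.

Arcadia's profit: π_A = (460 - Q)q_A - (64q_A + (3/2)q_A²). Setting ∂π_A/∂q_A = 0: 396 - 5q_A - (q_U) = 0.
Umbra's profit: π_U = (460 - Q)q_U - (193q_U + q_U²). Setting ∂π_U/∂q_U = 0: 267 - 4q_U - (q_A) = 0.
Rearranging gives the reaction functions q_A = (396 - q_U)/5 and q_U = (267 - q_A)/4.
Solving the pair: q_A = 1317/19, q_U = 939/19.
Total output Q = 118.7368, so price P = 460 - 118.7368 = 341.2632.

341.26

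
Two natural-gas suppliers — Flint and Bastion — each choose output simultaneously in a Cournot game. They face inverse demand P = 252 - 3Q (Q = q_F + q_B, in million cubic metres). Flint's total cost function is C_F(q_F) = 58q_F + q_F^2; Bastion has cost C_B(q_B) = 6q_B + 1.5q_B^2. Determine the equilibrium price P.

138

Flint's profit: π_F = (252 - 3Q)q_F - (58q_F + q_F²). Setting ∂π_F/∂q_F = 0: 194 - 8q_F - 3(q_B) = 0.
Bastion's first-order condition: 246 - 9q_B - 3(q_F) = 0.
So q_F = (194 - 3q_B)/8 and q_B = (246 - 3q_F)/9.
Substituting one into the other gives q_F = 16 and q_B = 22.
Total output Q = 38, so price P = 252 - 3·38 = 138.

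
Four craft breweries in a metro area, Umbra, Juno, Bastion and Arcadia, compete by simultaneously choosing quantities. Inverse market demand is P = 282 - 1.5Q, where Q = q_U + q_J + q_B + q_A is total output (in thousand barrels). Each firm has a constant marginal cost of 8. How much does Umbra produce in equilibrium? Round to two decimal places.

36.53

Each firm earns π_i = (282 - 1.5Q)q_i - 8q_i.
First-order condition (treating rivals' output as given): 274 - 3q_i - (3/2)·Σ_{j≠i} q_j = 0.
By symmetry each firm produces the same amount; substituting Σ_{j≠i} q_j = 3q_i yields q_i = 274/(15/2) = 548/15.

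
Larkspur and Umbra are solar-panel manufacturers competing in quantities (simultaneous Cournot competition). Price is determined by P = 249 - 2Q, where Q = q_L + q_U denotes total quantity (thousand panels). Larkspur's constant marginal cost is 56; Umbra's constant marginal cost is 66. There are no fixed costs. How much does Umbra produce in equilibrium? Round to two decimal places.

28.83

Larkspur's profit: π_L = (249 - 2Q)q_L - (56q_L). Setting ∂π_L/∂q_L = 0: 193 - 4q_L - 2(q_U) = 0.
Umbra's first-order condition: 183 - 4q_U - 2(q_L) = 0.
So q_L = (193 - 2q_U)/4 and q_U = (183 - 2q_L)/4.
Substituting one into the other gives q_L = 203/6 and q_U = 173/6.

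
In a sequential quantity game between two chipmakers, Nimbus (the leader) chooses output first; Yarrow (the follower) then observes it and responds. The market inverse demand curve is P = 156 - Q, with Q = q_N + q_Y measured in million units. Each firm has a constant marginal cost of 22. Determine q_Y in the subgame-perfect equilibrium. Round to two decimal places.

The follower Yarrow best-responds to any q_N: π_Y = (156 - Q)q_Y - 22q_Y.
Setting the follower's marginal profit to zero, 134 - q_N - 2q_Y = 0, i.e. q_Y = (134 - q_N)/2.
Nimbus substitutes q_Y(q_N) into its own profit: π_N = q_N(156 - q_N - (134 - q_N)/2) - 22q_N = (89 - (1/2)q_N)q_N - 22q_N.
Leader FOC: 67 - q_N = 0, so q_N = 67.
Then q_Y = (134 - 67)/2 = 67/2.

33.50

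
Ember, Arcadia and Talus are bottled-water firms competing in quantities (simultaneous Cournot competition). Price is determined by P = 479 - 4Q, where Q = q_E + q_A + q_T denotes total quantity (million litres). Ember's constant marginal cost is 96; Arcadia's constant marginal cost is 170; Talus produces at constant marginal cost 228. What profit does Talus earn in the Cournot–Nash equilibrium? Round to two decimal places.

Ember's profit: π_E = (479 - 4Q)q_E - (96q_E). Setting ∂π_E/∂q_E = 0: 383 - 8q_E - 4(q_A + q_T) = 0.
Arcadia's first-order condition: 309 - 8q_A - 4(q_E + q_T) = 0.
Talus's profit: π_T = (479 - 4Q)q_T - (228q_T). Setting ∂π_T/∂q_T = 0: 251 - 8q_T - 4(q_E + q_A) = 0.
Summing all 3 equations gives 943 − 16Q = 0, hence Q = 943/16.
Back-substituting: q_E = (383 − 943/4)/4 = 589/16, q_A = (309 − 943/4)/4 = 293/16, q_T = (251 − 943/4)/4 = 61/16.
Price P = 479 - 4·(943/16) = 973/4.
Talus's profit: (973/4 - 228)·(61/16) = 58.1406.

58.14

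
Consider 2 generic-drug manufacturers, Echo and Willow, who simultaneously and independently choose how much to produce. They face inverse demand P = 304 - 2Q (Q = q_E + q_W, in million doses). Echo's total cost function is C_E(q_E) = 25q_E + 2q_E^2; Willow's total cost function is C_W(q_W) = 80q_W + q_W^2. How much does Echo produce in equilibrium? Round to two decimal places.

Echo's profit: π_E = (304 - 2Q)q_E - (25q_E + 2q_E²). Setting ∂π_E/∂q_E = 0: 279 - 8q_E - 2(q_W) = 0.
Willow's profit: π_W = (304 - 2Q)q_W - (80q_W + q_W²). Setting ∂π_W/∂q_W = 0: 224 - 6q_W - 2(q_E) = 0.
So q_E = (279 - 2q_W)/8 and q_W = (224 - 2q_E)/6.
Substituting one into the other gives q_E = 613/22 and q_W = 617/22.

27.86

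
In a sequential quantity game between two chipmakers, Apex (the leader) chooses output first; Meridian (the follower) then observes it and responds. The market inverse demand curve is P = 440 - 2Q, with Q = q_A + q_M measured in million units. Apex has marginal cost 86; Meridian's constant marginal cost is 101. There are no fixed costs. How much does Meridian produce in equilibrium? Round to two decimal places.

38.63

Solve by backward induction. Given q_A, the follower Meridian maximises π_M = (440 - 2q_A - 2q_M)q_M - 101q_M.
Setting the follower's marginal profit to zero, 339 - 2q_A - 4q_M = 0, i.e. q_M = (339 - 2q_A)/4.
The leader anticipates this reaction. Substituting into P = 440 - 2Q gives P = 541/2 - q_A, so π_A = (541/2 - q_A)q_A - 86q_A.
The leader's first-order condition 369/2 - 2q_A = 0 yields q_A = 369/4.
Then q_M = (339 - 2·(369/4))/4 = 309/8.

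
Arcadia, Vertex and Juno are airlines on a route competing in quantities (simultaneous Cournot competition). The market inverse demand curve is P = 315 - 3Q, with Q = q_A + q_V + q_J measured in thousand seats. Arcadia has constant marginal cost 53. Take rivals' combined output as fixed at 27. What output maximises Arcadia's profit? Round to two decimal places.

30.17

With rivals' combined output fixed at 27, Arcadia's profit is π_A = (315 - 3·27 - 3q_A)q_A - (53q_A) = (234 - 3q_A)q_A - (53q_A).
∂π_A/∂q_A = 181 - 6q_A = 0, so q_A = 181/6.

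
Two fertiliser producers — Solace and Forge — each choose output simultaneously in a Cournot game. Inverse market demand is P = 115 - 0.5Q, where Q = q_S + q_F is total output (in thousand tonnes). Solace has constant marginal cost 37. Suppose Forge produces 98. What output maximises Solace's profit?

With the rival's output fixed at 98, Solace's profit is π_S = (115 - (1/2)·98 - (1/2)q_S)q_S - (37q_S) = (66 - (1/2)q_S)q_S - (37q_S).
∂π_S/∂q_S = 29 - q_S = 0, so q_S = 29.

29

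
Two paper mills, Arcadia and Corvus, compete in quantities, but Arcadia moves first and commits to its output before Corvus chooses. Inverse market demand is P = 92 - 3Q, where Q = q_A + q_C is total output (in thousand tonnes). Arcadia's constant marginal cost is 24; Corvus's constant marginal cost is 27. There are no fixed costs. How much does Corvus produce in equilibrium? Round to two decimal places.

4.92

Solve by backward induction. Given q_A, the follower Corvus maximises π_C = (92 - 3q_A - 3q_C)q_C - 27q_C.
Setting the follower's marginal profit to zero, 65 - 3q_A - 6q_C = 0, i.e. q_C = (65 - 3q_A)/6.
Arcadia substitutes q_C(q_A) into its own profit: π_A = q_A(92 - 3q_A - (65 - 3q_A)/2) - 24q_A = (119/2 - (3/2)q_A)q_A - 24q_A.
Leader FOC: 71/2 - 3q_A = 0, so q_A = 71/6.
Then q_C = (65 - 3·(71/6))/6 = 59/12.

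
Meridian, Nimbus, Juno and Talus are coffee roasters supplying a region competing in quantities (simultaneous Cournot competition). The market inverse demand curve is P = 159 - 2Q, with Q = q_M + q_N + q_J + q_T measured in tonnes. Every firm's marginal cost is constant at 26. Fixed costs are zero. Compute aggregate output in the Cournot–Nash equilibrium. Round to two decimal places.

53.20

Each firm earns π_i = (159 - 2Q)q_i - 26q_i.
First-order condition (treating rivals' output as given): 133 - 4q_i - 2·Σ_{j≠i} q_j = 0.
With identical firms every q_j equals q_i, so Σ_{j≠i} q_j = 3q_i and 133 = 10q_i, giving q_i = 133/10.
Total output Q = 133/10 + 133/10 + 133/10 + 133/10 = 266/5.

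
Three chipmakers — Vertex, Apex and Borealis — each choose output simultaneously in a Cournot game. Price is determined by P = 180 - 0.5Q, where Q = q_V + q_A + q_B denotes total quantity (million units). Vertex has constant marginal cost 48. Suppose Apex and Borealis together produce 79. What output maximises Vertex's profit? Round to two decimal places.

92.50

With rivals' combined output fixed at 79, Vertex's profit is π_V = (180 - (1/2)·79 - (1/2)q_V)q_V - (48q_V) = (281/2 - (1/2)q_V)q_V - (48q_V).
∂π_V/∂q_V = 185/2 - q_V = 0, so q_V = 185/2.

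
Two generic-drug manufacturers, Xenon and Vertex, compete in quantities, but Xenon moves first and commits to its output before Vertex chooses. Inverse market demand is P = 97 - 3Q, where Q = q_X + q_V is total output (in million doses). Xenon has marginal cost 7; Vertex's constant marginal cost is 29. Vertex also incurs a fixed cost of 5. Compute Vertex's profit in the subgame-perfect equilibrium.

7

The follower Vertex best-responds to any q_X: π_V = (97 - 3Q)q_V - 29q_V.
Follower FOC: 68 - 3q_X - 6q_V = 0, so q_V(q_X) = (68 - 3q_X)/6.
Xenon substitutes q_V(q_X) into its own profit: π_X = q_X(97 - 3q_X - (68 - 3q_X)/2) - 7q_X = (63 - (3/2)q_X)q_X - 7q_X.
Maximising: ∂π_X/∂q_X = 56 - 3q_X = 0, giving q_X = 56/3.
Then q_V = (68 - 3·(56/3))/6 = 2.
Price P = 97 - 3·(62/3) = 35.
Vertex's profit: (35 - 29)·2 - 5 = 7.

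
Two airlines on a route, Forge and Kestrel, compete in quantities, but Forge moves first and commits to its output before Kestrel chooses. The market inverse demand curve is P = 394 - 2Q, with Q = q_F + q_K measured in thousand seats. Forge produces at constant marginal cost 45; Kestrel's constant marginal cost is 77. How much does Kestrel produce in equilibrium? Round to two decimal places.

31.63

The follower Kestrel best-responds to any q_F: π_K = (394 - 2Q)q_K - 77q_K.
Setting the follower's marginal profit to zero, 317 - 2q_F - 4q_K = 0, i.e. q_K = (317 - 2q_F)/4.
Forge substitutes q_K(q_F) into its own profit: π_F = q_F(394 - 2q_F - (317 - 2q_F)/2) - 45q_F = (471/2 - q_F)q_F - 45q_F.
The leader's first-order condition 381/2 - 2q_F = 0 yields q_F = 381/4.
Then q_K = (317 - 2·(381/4))/4 = 253/8.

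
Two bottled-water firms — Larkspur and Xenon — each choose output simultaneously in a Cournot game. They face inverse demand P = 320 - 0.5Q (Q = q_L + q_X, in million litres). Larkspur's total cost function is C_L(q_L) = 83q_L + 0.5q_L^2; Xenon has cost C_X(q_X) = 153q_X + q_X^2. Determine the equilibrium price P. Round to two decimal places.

246.70

Larkspur's profit: π_L = (320 - 0.5Q)q_L - (83q_L + (1/2)q_L²). Setting ∂π_L/∂q_L = 0: 237 - 2q_L - (1/2)(q_X) = 0.
Xenon's profit: π_X = (320 - 0.5Q)q_X - (153q_X + q_X²). Setting ∂π_X/∂q_X = 0: 167 - 3q_X - (1/2)(q_L) = 0.
So q_L = (237 - (1/2)q_X)/2 and q_X = (167 - (1/2)q_L)/3.
Substituting one into the other gives q_L = 109.1304 and q_X = 862/23.
Total output Q = 146.6087, so price P = 320 - (1/2)·146.6087 = 246.6957.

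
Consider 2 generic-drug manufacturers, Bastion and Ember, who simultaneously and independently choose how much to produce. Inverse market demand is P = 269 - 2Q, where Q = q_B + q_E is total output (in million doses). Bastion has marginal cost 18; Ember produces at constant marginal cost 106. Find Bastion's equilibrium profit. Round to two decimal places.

Bastion's profit: π_B = (269 - 2Q)q_B - (18q_B). Setting ∂π_B/∂q_B = 0: 251 - 4q_B - 2(q_E) = 0.
Ember's profit: π_E = (269 - 2Q)q_E - (106q_E). Setting ∂π_E/∂q_E = 0: 163 - 4q_E - 2(q_B) = 0.
So q_B = (251 - 2q_E)/4 and q_E = (163 - 2q_B)/4.
Solving the pair: q_B = 113/2, q_E = 25/2.
Price P = 269 - 2·69 = 131.
Bastion's profit: (131 - 18)·(113/2) = 6384.5000.

6384.50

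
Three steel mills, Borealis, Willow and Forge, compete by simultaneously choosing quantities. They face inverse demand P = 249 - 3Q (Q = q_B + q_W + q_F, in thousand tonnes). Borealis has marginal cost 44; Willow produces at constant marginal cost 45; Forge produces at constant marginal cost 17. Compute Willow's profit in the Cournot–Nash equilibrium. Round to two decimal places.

638.02

Borealis's profit: π_B = (249 - 3Q)q_B - (44q_B). Setting ∂π_B/∂q_B = 0: 205 - 6q_B - 3(q_W + q_F) = 0.
Willow's first-order condition: 204 - 6q_W - 3(q_B + q_F) = 0.
Forge's profit: π_F = (249 - 3Q)q_F - (17q_F). Setting ∂π_F/∂q_F = 0: 232 - 6q_F - 3(q_B + q_W) = 0.
Summing all 3 equations gives 641 − 12Q = 0, hence Q = 641/12.
Back-substituting: q_B = (205 − 641/4)/3 = 179/12, q_W = (204 − 641/4)/3 = 175/12, q_F = (232 − 641/4)/3 = 287/12.
Price P = 249 - 3·(641/12) = 355/4.
Willow's profit: (355/4 - 45)·(175/12) = 638.0208.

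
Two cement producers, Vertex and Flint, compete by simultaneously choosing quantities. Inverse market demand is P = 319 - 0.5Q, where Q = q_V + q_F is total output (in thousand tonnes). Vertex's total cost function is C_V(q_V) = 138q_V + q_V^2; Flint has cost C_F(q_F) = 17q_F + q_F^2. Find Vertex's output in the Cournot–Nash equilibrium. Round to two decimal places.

44.80

Vertex's profit: π_V = (319 - 0.5Q)q_V - (138q_V + q_V²). Setting ∂π_V/∂q_V = 0: 181 - 3q_V - (1/2)(q_F) = 0.
Flint's profit: π_F = (319 - 0.5Q)q_F - (17q_F + q_F²). Setting ∂π_F/∂q_F = 0: 302 - 3q_F - (1/2)(q_V) = 0.
Rearranging gives the reaction functions q_V = (181 - (1/2)q_F)/3 and q_F = (302 - (1/2)q_V)/3.
Solving the pair: q_V = 224/5, q_F = 466/5.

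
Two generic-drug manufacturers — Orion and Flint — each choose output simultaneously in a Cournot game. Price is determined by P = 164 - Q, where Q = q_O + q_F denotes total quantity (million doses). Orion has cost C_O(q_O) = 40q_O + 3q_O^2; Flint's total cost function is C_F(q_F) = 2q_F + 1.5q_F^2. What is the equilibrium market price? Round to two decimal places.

Orion's profit: π_O = (164 - Q)q_O - (40q_O + 3q_O²). Setting ∂π_O/∂q_O = 0: 124 - 8q_O - (q_F) = 0.
Flint's profit: π_F = (164 - Q)q_F - (2q_F + (3/2)q_F²). Setting ∂π_F/∂q_F = 0: 162 - 5q_F - (q_O) = 0.
So q_O = (124 - q_F)/8 and q_F = (162 - q_O)/5.
Solving the pair: q_O = 458/39, q_F = 1172/39.
Total output Q = 1630/39, so price P = 164 - 1630/39 = 122.2051.

122.21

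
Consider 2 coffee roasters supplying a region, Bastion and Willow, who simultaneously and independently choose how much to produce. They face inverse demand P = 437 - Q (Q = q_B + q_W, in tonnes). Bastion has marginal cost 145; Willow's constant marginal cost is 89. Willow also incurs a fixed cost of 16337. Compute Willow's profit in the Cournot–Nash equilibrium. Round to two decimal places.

Bastion's profit: π_B = (437 - Q)q_B - (145q_B). Setting ∂π_B/∂q_B = 0: 292 - 2q_B - (q_W) = 0.
Willow's profit: π_W = (437 - Q)q_W - (89q_W). Setting ∂π_W/∂q_W = 0: 348 - 2q_W - (q_B) = 0.
Rearranging gives the reaction functions q_B = (292 - q_W)/2 and q_W = (348 - q_B)/2.
Substituting one into the other gives q_B = 236/3 and q_W = 404/3.
Price P = 437 - 640/3 = 671/3.
Willow's profit: (671/3 - 89)·(404/3) - 16337 = 1798.1111.

1798.11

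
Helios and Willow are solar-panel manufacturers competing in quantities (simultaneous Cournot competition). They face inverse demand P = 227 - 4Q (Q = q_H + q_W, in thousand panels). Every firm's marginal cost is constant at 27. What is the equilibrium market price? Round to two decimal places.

A representative firm's profit is π_i = q_i(227 - 4Q) - 27q_i.
Setting ∂π_i/∂q_i = 0 with rivals' quantities fixed: 200 - 8q_i - 4q_j = 0.
With identical firms every q_j equals q_i, so q_j = q_i and 200 = 12q_i, giving q_i = 50/3.
Total output Q = 100/3, so price P = 227 - 4·(100/3) = 281/3.

93.67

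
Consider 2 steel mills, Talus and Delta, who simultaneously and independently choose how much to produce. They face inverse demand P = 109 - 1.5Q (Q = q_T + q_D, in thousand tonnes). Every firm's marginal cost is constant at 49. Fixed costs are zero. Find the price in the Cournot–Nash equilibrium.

Each firm earns π_i = (109 - 1.5Q)q_i - 49q_i.
Setting ∂π_i/∂q_i = 0 with rivals' quantities fixed: 60 - 3q_i - (3/2)q_j = 0.
By symmetry each firm produces the same amount; substituting q_j = q_i yields q_i = 60/(9/2) = 40/3.
Total output Q = 80/3, so price P = 109 - (3/2)·(80/3) = 69.

69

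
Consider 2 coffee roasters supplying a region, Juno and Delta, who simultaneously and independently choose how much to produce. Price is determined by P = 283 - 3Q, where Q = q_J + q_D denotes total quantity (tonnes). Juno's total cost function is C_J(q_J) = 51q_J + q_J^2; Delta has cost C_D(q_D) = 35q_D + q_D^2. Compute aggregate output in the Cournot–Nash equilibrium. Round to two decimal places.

Juno's profit: π_J = (283 - 3Q)q_J - (51q_J + q_J²). Setting ∂π_J/∂q_J = 0: 232 - 8q_J - 3(q_D) = 0.
Delta's first-order condition: 248 - 8q_D - 3(q_J) = 0.
So q_J = (232 - 3q_D)/8 and q_D = (248 - 3q_J)/8.
Solving the pair: q_J = 1112/55, q_D = 1288/55.
Total output Q = 1112/55 + 1288/55 = 480/11.

43.64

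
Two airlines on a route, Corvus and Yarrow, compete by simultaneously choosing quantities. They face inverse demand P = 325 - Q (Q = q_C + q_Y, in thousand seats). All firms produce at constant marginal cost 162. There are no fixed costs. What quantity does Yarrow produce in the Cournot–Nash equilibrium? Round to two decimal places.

Each firm earns π_i = (325 - Q)q_i - 162q_i.
Setting ∂π_i/∂q_i = 0 with rivals' quantities fixed: 163 - 2q_i - q_j = 0.
With identical firms every q_j equals q_i, so q_j = q_i and 163 = 3q_i, giving q_i = 163/3.

54.33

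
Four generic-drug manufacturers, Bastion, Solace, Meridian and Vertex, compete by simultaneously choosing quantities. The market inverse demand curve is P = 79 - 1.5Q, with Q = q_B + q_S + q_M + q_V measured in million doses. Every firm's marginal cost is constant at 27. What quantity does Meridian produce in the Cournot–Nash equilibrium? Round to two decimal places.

Each firm earns π_i = (79 - 1.5Q)q_i - 27q_i.
First-order condition (treating rivals' output as given): 52 - 3q_i - (3/2)·Σ_{j≠i} q_j = 0.
With identical firms every q_j equals q_i, so Σ_{j≠i} q_j = 3q_i and 52 = (15/2)q_i, giving q_i = 104/15.

6.93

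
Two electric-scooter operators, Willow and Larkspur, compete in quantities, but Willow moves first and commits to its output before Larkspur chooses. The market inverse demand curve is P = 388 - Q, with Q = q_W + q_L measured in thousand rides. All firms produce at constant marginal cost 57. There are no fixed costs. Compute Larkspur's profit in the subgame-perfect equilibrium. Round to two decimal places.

6847.56

Solve by backward induction. Given q_W, the follower Larkspur maximises π_L = (388 - q_W - q_L)q_L - 57q_L.
∂π_L/∂q_L = 331 - q_W - 2q_L = 0 gives the reaction function q_L = (331 - q_W)/2.
Willow substitutes q_L(q_W) into its own profit: π_W = q_W(388 - q_W - (331 - q_W)/2) - 57q_W = (445/2 - (1/2)q_W)q_W - 57q_W.
Maximising: ∂π_W/∂q_W = 331/2 - q_W = 0, giving q_W = 331/2.
Then q_L = (331 - 331/2)/2 = 331/4.
Price P = 388 - 993/4 = 559/4.
Larkspur's profit: (559/4 - 57)·(331/4) = 6847.5625.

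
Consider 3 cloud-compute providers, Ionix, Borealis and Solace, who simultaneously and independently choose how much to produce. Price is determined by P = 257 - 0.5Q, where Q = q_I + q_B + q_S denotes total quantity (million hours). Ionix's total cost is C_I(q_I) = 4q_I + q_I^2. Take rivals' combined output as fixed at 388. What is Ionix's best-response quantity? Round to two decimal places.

19.67

With rivals' combined output fixed at 388, Ionix's profit is π_I = (257 - (1/2)·388 - (1/2)q_I)q_I - (4q_I + q_I²) = (63 - (1/2)q_I)q_I - (4q_I + q_I²).
∂π_I/∂q_I = 59 - 3q_I = 0, so q_I = 59/3.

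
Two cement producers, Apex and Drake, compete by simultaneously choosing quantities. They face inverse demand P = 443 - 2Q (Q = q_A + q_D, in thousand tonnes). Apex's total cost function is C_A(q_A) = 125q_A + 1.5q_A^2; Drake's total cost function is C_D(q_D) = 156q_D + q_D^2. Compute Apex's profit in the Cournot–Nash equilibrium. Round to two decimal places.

4313.33

Apex's profit: π_A = (443 - 2Q)q_A - (125q_A + (3/2)q_A²). Setting ∂π_A/∂q_A = 0: 318 - 7q_A - 2(q_D) = 0.
Drake's profit: π_D = (443 - 2Q)q_D - (156q_D + q_D²). Setting ∂π_D/∂q_D = 0: 287 - 6q_D - 2(q_A) = 0.
Rearranging gives the reaction functions q_A = (318 - 2q_D)/7 and q_D = (287 - 2q_A)/6.
Solving the pair: q_A = 667/19, q_D = 1373/38.
Price P = 443 - 2·71.2368 = 300.5263.
Apex's profit: 300.5263·(667/19) - 125·(667/19) - (3/2)(667/19)² = 4313.3283.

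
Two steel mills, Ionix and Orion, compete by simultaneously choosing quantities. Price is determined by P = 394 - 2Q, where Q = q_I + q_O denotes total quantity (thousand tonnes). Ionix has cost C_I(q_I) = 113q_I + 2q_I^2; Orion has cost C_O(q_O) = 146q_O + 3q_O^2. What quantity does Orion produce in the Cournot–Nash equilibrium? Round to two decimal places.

18.71

Ionix's profit: π_I = (394 - 2Q)q_I - (113q_I + 2q_I²). Setting ∂π_I/∂q_I = 0: 281 - 8q_I - 2(q_O) = 0.
Orion's profit: π_O = (394 - 2Q)q_O - (146q_O + 3q_O²). Setting ∂π_O/∂q_O = 0: 248 - 10q_O - 2(q_I) = 0.
Rearranging gives the reaction functions q_I = (281 - 2q_O)/8 and q_O = (248 - 2q_I)/10.
Substituting one into the other gives q_I = 1157/38 and q_O = 711/38.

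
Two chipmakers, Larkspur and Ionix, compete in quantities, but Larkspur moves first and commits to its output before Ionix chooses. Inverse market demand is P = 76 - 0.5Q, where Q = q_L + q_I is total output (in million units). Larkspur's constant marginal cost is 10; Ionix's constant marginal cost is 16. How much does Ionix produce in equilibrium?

24

Solve by backward induction. Given q_L, the follower Ionix maximises π_I = (76 - (1/2)q_L - (1/2)q_I)q_I - 16q_I.
Setting the follower's marginal profit to zero, 60 - (1/2)q_L - q_I = 0, i.e. q_I = (60 - (1/2)q_L).
Larkspur substitutes q_I(q_L) into its own profit: π_L = q_L(76 - (1/2)q_L - (60 - (1/2)q_L)/2) - 10q_L = (46 - (1/4)q_L)q_L - 10q_L.
Maximising: ∂π_L/∂q_L = 36 - (1/2)q_L = 0, giving q_L = 72.
Then q_I = (60 - (1/2)·72) = 24.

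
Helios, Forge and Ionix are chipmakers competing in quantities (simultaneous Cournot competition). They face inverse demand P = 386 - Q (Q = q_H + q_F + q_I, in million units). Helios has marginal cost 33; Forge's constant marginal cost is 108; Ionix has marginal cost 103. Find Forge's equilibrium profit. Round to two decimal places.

Helios's profit: π_H = (386 - Q)q_H - (33q_H). Setting ∂π_H/∂q_H = 0: 353 - 2q_H - (q_F + q_I) = 0.
Forge's first-order condition: 278 - 2q_F - (q_H + q_I) = 0.
Ionix's first-order condition: 283 - 2q_I - (q_H + q_F) = 0.
Summing all 3 equations gives 914 − 4Q = 0, hence Q = 457/2.
Back-substituting: q_H = (353 − 457/2) = 249/2, q_F = (278 − 457/2) = 99/2, q_I = (283 − 457/2) = 109/2.
Price P = 386 - 457/2 = 315/2.
Forge's profit: (315/2 - 108)·(99/2) = 2450.2500.

2450.25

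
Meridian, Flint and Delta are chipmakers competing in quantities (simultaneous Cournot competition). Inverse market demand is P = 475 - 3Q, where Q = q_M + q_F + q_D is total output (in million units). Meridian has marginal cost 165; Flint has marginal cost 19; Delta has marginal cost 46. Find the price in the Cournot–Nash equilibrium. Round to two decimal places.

176.25

Meridian's profit: π_M = (475 - 3Q)q_M - (165q_M). Setting ∂π_M/∂q_M = 0: 310 - 6q_M - 3(q_F + q_D) = 0.
Flint's profit: π_F = (475 - 3Q)q_F - (19q_F). Setting ∂π_F/∂q_F = 0: 456 - 6q_F - 3(q_M + q_D) = 0.
Delta's profit: π_D = (475 - 3Q)q_D - (46q_D). Setting ∂π_D/∂q_D = 0: 429 - 6q_D - 3(q_M + q_F) = 0.
Adding the 3 conditions: 1195 − 6Q − 6Q = 0, i.e. Q = 1195/12.
Back-substituting: q_M = (310 − 1195/4)/3 = 15/4, q_F = (456 − 1195/4)/3 = 629/12, q_D = (429 − 1195/4)/3 = 521/12.
Total output Q = 1195/12, so price P = 475 - 3·(1195/12) = 705/4.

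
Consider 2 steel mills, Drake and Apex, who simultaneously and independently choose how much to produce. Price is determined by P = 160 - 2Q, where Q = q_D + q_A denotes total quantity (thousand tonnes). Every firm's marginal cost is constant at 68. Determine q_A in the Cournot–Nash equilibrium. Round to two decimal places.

Each firm earns π_i = (160 - 2Q)q_i - 68q_i.
Setting ∂π_i/∂q_i = 0 with rivals' quantities fixed: 92 - 4q_i - 2q_j = 0.
With identical firms every q_j equals q_i, so q_j = q_i and 92 = 6q_i, giving q_i = 46/3.

15.33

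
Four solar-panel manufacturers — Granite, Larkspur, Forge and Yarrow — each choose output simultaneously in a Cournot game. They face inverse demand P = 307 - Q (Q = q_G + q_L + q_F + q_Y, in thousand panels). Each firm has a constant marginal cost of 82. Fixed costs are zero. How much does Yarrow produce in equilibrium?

A representative firm's profit is π_i = q_i(307 - Q) - 82q_i.
Setting ∂π_i/∂q_i = 0 with rivals' quantities fixed: 225 - 2q_i - Σ_{j≠i} q_j = 0.
With identical firms every q_j equals q_i, so Σ_{j≠i} q_j = 3q_i and 225 = 5q_i, giving q_i = 45.

45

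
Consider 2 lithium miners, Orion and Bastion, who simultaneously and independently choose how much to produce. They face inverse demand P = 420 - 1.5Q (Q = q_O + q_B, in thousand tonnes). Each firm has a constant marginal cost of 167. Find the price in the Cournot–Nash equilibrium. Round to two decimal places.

A representative firm's profit is π_i = q_i(420 - 1.5Q) - 167q_i.
Setting ∂π_i/∂q_i = 0 with rivals' quantities fixed: 253 - 3q_i - (3/2)q_j = 0.
By symmetry each firm produces the same amount; substituting q_j = q_i yields q_i = 253/(9/2) = 506/9.
Total output Q = 1012/9, so price P = 420 - (3/2)·(1012/9) = 754/3.

251.33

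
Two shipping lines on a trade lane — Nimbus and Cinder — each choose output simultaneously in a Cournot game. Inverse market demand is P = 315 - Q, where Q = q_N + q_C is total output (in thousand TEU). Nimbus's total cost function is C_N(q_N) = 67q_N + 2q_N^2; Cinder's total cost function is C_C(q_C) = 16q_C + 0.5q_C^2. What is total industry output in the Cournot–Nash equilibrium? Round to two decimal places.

Nimbus's profit: π_N = (315 - Q)q_N - (67q_N + 2q_N²). Setting ∂π_N/∂q_N = 0: 248 - 6q_N - (q_C) = 0.
Cinder's first-order condition: 299 - 3q_C - (q_N) = 0.
Best responses: q_N = (248 - q_C)/6, q_C = (299 - q_N)/3.
Solving the pair: q_N = 445/17, q_C = 1546/17.
Total output Q = 445/17 + 1546/17 = 1991/17.

117.12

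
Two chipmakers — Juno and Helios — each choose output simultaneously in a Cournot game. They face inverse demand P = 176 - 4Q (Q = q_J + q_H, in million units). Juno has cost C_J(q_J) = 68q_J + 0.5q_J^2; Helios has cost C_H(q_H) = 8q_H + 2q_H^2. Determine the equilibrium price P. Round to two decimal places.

Juno's profit: π_J = (176 - 4Q)q_J - (68q_J + (1/2)q_J²). Setting ∂π_J/∂q_J = 0: 108 - 9q_J - 4(q_H) = 0.
Helios's first-order condition: 168 - 12q_H - 4(q_J) = 0.
So q_J = (108 - 4q_H)/9 and q_H = (168 - 4q_J)/12.
Solving the pair: q_J = 156/23, q_H = 270/23.
Total output Q = 426/23, so price P = 176 - 4·(426/23) = 101.9130.

101.91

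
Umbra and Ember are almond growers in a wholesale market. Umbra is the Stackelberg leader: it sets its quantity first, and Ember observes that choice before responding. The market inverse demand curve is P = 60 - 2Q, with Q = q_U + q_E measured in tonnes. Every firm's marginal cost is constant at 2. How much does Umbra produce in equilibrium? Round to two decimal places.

The follower Ember best-responds to any q_U: π_E = (60 - 2Q)q_E - 2q_E.
∂π_E/∂q_E = 58 - 2q_U - 4q_E = 0 gives the reaction function q_E = (58 - 2q_U)/4.
Umbra substitutes q_E(q_U) into its own profit: π_U = q_U(60 - 2q_U - (58 - 2q_U)/2) - 2q_U = (31 - q_U)q_U - 2q_U.
Leader FOC: 29 - 2q_U = 0, so q_U = 29/2.
Then q_E = (58 - 2·(29/2))/4 = 29/4.

14.50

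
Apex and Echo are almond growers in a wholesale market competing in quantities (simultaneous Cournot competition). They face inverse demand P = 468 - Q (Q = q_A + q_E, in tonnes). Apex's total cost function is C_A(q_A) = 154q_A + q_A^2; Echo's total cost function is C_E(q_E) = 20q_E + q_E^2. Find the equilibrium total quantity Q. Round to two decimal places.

152.40

Apex's profit: π_A = (468 - Q)q_A - (154q_A + q_A²). Setting ∂π_A/∂q_A = 0: 314 - 4q_A - (q_E) = 0.
Echo's first-order condition: 448 - 4q_E - (q_A) = 0.
Best responses: q_A = (314 - q_E)/4, q_E = (448 - q_A)/4.
Solving the pair: q_A = 808/15, q_E = 1478/15.
Total output Q = 808/15 + 1478/15 = 762/5.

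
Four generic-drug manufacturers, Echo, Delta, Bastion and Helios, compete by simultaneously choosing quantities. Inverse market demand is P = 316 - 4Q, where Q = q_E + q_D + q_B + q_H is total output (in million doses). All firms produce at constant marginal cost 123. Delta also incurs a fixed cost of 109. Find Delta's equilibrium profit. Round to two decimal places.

Each firm earns π_i = (316 - 4Q)q_i - 123q_i.
First-order condition (treating rivals' output as given): 193 - 8q_i - 4·Σ_{j≠i} q_j = 0.
By symmetry each firm produces the same amount; substituting Σ_{j≠i} q_j = 3q_i yields q_i = 193/20.
Price P = 316 - 4·(193/5) = 808/5.
Delta's profit: (808/5 - 123)·(193/20) - 109 = 263.4900.

263.49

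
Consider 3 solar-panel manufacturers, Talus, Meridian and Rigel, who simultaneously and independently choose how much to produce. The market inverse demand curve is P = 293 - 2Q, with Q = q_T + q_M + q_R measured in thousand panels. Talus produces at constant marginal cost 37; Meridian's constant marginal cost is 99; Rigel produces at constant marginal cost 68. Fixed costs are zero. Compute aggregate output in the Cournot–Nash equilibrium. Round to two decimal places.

Talus's profit: π_T = (293 - 2Q)q_T - (37q_T). Setting ∂π_T/∂q_T = 0: 256 - 4q_T - 2(q_M + q_R) = 0.
Meridian's profit: π_M = (293 - 2Q)q_M - (99q_M). Setting ∂π_M/∂q_M = 0: 194 - 4q_M - 2(q_T + q_R) = 0.
Rigel's profit: π_R = (293 - 2Q)q_R - (68q_R). Setting ∂π_R/∂q_R = 0: 225 - 4q_R - 2(q_T + q_M) = 0.
Summing all 3 equations gives 675 − 8Q = 0, hence Q = 675/8.
Back-substituting: q_T = (256 − 675/4)/2 = 349/8, q_M = (194 − 675/4)/2 = 101/8, q_R = (225 − 675/4)/2 = 225/8.
Total output Q = 349/8 + 101/8 + 225/8 = 675/8.

84.38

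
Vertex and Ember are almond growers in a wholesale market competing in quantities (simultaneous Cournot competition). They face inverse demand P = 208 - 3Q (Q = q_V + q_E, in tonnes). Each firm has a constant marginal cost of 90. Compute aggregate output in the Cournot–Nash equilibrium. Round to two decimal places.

26.22

Each firm earns π_i = (208 - 3Q)q_i - 90q_i.
Setting ∂π_i/∂q_i = 0 with rivals' quantities fixed: 118 - 6q_i - 3q_j = 0.
By symmetry each firm produces the same amount; substituting q_j = q_i yields q_i = 118/9.
Total output Q = 118/9 + 118/9 = 236/9.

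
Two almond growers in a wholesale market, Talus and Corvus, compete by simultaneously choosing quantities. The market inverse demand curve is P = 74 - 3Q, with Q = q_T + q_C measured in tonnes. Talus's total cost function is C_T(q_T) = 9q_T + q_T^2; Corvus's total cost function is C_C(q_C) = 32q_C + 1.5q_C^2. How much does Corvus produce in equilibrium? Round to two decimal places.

Talus's profit: π_T = (74 - 3Q)q_T - (9q_T + q_T²). Setting ∂π_T/∂q_T = 0: 65 - 8q_T - 3(q_C) = 0.
Corvus's first-order condition: 42 - 9q_C - 3(q_T) = 0.
Best responses: q_T = (65 - 3q_C)/8, q_C = (42 - 3q_T)/9.
Substituting one into the other gives q_T = 51/7 and q_C = 47/21.

2.24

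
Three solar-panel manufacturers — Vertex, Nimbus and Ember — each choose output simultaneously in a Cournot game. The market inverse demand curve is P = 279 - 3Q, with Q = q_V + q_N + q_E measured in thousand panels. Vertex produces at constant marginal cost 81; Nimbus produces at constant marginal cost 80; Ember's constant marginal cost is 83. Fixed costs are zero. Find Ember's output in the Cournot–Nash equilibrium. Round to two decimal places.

15.92

Vertex's profit: π_V = (279 - 3Q)q_V - (81q_V). Setting ∂π_V/∂q_V = 0: 198 - 6q_V - 3(q_N + q_E) = 0.
Nimbus's first-order condition: 199 - 6q_N - 3(q_V + q_E) = 0.
Ember's profit: π_E = (279 - 3Q)q_E - (83q_E). Setting ∂π_E/∂q_E = 0: 196 - 6q_E - 3(q_V + q_N) = 0.
Adding the 3 conditions: 593 − 6Q − 6Q = 0, i.e. Q = 593/12.
Back-substituting: q_V = (198 − 593/4)/3 = 199/12, q_N = (199 − 593/4)/3 = 203/12, q_E = (196 − 593/4)/3 = 191/12.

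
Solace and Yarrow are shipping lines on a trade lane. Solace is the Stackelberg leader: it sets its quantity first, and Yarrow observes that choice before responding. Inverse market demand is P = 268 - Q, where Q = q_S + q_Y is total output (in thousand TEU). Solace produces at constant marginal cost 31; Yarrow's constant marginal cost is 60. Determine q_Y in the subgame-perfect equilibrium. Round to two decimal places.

Solve by backward induction. Given q_S, the follower Yarrow maximises π_Y = (268 - q_S - q_Y)q_Y - 60q_Y.
∂π_Y/∂q_Y = 208 - q_S - 2q_Y = 0 gives the reaction function q_Y = (208 - q_S)/2.
Solace substitutes q_Y(q_S) into its own profit: π_S = q_S(268 - q_S - (208 - q_S)/2) - 31q_S = (164 - (1/2)q_S)q_S - 31q_S.
Leader FOC: 133 - q_S = 0, so q_S = 133.
Then q_Y = (208 - 133)/2 = 75/2.

37.50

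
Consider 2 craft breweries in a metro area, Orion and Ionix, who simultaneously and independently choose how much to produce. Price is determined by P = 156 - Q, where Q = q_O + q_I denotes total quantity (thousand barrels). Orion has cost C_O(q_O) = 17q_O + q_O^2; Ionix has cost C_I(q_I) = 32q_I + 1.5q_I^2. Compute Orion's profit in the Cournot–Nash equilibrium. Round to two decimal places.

1806.32

Orion's profit: π_O = (156 - Q)q_O - (17q_O + q_O²). Setting ∂π_O/∂q_O = 0: 139 - 4q_O - (q_I) = 0.
Ionix's profit: π_I = (156 - Q)q_I - (32q_I + (3/2)q_I²). Setting ∂π_I/∂q_I = 0: 124 - 5q_I - (q_O) = 0.
Rearranging gives the reaction functions q_O = (139 - q_I)/4 and q_I = (124 - q_O)/5.
Solving the pair: q_O = 571/19, q_I = 357/19.
Price P = 156 - 928/19 = 107.1579.
Orion's profit: 107.1579·(571/19) - 17·(571/19) - (571/19)² = 1806.3213.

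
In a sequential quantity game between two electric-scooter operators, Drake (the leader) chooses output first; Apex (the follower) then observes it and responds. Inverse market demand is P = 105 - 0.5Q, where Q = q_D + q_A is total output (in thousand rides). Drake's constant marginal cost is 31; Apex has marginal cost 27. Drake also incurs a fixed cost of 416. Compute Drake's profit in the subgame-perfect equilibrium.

809

The follower Apex best-responds to any q_D: π_A = (105 - 0.5Q)q_A - 27q_A.
Setting the follower's marginal profit to zero, 78 - (1/2)q_D - q_A = 0, i.e. q_A = (78 - (1/2)q_D).
Drake substitutes q_A(q_D) into its own profit: π_D = q_D(105 - (1/2)q_D - (78 - (1/2)q_D)/2) - 31q_D = (66 - (1/4)q_D)q_D - 31q_D.
Leader FOC: 35 - (1/2)q_D = 0, so q_D = 70.
Then q_A = (78 - (1/2)·70) = 43.
Price P = 105 - (1/2)·113 = 97/2.
Drake's profit: (97/2 - 31)·70 - 416 = 809.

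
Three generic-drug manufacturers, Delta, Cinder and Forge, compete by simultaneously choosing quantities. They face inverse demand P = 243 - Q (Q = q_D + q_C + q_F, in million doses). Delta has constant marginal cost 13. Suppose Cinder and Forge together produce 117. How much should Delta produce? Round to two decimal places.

56.50

With rivals' combined output fixed at 117, Delta's profit is π_D = (243 - 117 - q_D)q_D - (13q_D) = (126 - q_D)q_D - (13q_D).
∂π_D/∂q_D = 113 - 2q_D = 0, so q_D = 113/2.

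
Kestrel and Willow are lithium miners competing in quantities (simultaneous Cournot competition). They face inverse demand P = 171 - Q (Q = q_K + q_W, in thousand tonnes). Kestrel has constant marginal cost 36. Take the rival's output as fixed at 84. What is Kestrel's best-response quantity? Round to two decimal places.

With the rival's output fixed at 84, Kestrel's profit is π_K = (171 - 84 - q_K)q_K - (36q_K) = (87 - q_K)q_K - (36q_K).
∂π_K/∂q_K = 51 - 2q_K = 0, so q_K = 51/2.

25.50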